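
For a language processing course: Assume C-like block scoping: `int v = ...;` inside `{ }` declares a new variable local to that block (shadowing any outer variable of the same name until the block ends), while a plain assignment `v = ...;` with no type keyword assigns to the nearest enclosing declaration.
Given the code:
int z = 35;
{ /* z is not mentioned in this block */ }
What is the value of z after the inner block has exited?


Analyzing scoping rules:
Outer scope: declares z = 35
Inner block: z is neither redeclared nor assigned -> unchanged
After the block -> 35
Result: 35

35


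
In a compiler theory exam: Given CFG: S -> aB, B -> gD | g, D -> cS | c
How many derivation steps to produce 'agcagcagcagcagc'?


Grammar: S -> aB, B -> gD | g, D -> cS | c
Deriving 'agcagcagcagcagc':
Step 1: S -> aB => aB
Step 2: B -> gD => agD
Step 3: D -> cS => agcS
Step 4: S -> aB => agcaB
Step 5: B -> gD => agcagD
Step 6: D -> cS => agcagcS
Step 7: S -> aB => agcagcaB
Step 8: B -> gD => agcagcagD
Step 9: D -> cS => agcagcagcS
Step 10: S -> aB => agcagcagcaB
Step 11: B -> gD => agcagcagcagD
Step 12: D -> cS => agcagcagcagcS
Step 13: S -> aB => agcagcagcagcaB
Step 14: B -> gD => agcagcagcagcagD
Step 15: D -> c => agcagcagcagcagc
Total derivation steps: 15

15


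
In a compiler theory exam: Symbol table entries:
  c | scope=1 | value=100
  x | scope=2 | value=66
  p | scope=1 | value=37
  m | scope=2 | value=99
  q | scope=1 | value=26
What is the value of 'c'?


Searching symbol table for 'c':
  c | scope=1 | value=100 <- MATCH
  x | scope=2 | value=66
  p | scope=1 | value=37
  m | scope=2 | value=99
  q | scope=1 | value=26
Found 'c' at scope 1 with value 100

100


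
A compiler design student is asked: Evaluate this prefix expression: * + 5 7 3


Parsing prefix expression: * + 5 7 3
Step 1: Innermost operation '+ 5 7'
  5 + 7 = 12
Step 2: Outer operation '* [12] 3'
  12 * 3 = 36

36


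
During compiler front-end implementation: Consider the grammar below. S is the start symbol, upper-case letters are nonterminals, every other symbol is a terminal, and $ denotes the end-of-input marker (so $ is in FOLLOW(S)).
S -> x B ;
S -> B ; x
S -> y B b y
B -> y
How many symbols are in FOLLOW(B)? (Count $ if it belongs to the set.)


S is the start symbol and does not occur in any rule body, so FOLLOW(S) = {$}.
Examining every occurrence of B in a rule body:
  S -> x B ; : B is followed by terminal ';' -> add ';'
  S -> B ; x : B is followed by terminal ';' -> add ';' (already in the set)
  S -> y B b y : B is followed by terminal 'b' -> add 'b'
  B -> y : B does not occur in the body -> contributes nothing
FOLLOW(B) = {;, b}
Count: 2

2


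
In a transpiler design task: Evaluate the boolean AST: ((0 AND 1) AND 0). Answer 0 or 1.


Step 1: Evaluate inner node
  0 AND 1 = 0
Step 2: Evaluate root node
  0 AND 0 = 0

0


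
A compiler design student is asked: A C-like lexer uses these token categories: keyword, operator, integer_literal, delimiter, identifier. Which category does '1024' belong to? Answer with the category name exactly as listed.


Token: '1024'
Checking categories:
  identifier: no
  integer_literal: YES
  operator: no
  keyword: no
  delimiter: no
Category: integer_literal

integer_literal


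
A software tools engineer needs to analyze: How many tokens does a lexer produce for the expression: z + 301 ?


Scanning 'z + 301'
Token 1: 'z' -> identifier
Token 2: '+' -> operator
Token 3: '301' -> integer_literal
Total tokens: 3

3


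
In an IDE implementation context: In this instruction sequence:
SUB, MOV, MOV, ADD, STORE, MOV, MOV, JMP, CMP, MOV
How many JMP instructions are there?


Scanning instruction sequence for JMP:
  Position 1: SUB
  Position 2: MOV
  Position 3: MOV
  Position 4: ADD
  Position 5: STORE
  Position 6: MOV
  Position 7: MOV
  Position 8: JMP <- MATCH
  Position 9: CMP
  Position 10: MOV
Matches at positions: [8]
Total JMP count: 1

1


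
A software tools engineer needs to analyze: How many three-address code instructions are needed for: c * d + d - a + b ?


Expression: c * d + d - a + b
Generating three-address code (respecting * over +/- precedence):
  Instruction 1: t1 = c * d
  Instruction 2: t2 = t1 + d
  Instruction 3: t3 = t2 - a
  Instruction 4: t4 = t3 + b
Total instructions: 4

4


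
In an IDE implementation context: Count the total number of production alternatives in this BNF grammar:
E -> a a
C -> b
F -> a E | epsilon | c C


Counting alternatives per rule:
  E: 1 alternative(s)
  C: 1 alternative(s)
  F: 3 alternative(s)
Sum: 1 + 1 + 3 = 5

5


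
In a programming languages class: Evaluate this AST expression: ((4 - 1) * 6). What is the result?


Expression: ((4 - 1) * 6)
Evaluating step by step:
  4 - 1 = 3
  3 * 6 = 18
Result: 18

18


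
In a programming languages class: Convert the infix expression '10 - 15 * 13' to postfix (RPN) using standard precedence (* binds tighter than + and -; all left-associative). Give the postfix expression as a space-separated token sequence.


Applying the shunting-yard algorithm:
  Operand 10 -> output
  Push '-' onto operator stack -> op-stack: [-]
  Operand 15 -> output
  Push '*' onto operator stack -> op-stack: [-, *]
  Operand 13 -> output
  End of input: pop '*' to output
  End of input: pop '-' to output
Postfix result: 10 15 13 * -

10 15 13 * -


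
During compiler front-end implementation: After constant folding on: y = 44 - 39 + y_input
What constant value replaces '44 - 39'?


Identifying constant sub-expression:
  Original: y = 44 - 39 + y_input
  44 and 39 are both compile-time constants
  Evaluating: 44 - 39 = 5
  After folding: y = 5 + y_input

5


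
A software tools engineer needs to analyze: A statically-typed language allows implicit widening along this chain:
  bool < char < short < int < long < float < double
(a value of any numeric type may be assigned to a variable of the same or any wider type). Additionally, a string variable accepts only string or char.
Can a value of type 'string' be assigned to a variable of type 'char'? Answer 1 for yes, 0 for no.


Target variable type: char
Source value type: string
Rule: string cannot widen to any numeric type
Result: 0

0


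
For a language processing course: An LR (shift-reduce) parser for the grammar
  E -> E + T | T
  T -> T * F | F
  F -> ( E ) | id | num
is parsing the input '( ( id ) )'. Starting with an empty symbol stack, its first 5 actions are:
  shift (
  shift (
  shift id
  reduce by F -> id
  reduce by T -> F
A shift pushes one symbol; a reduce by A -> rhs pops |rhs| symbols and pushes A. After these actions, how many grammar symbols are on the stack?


Tracking the symbol stack through each action:
  Action 1: shift '(' : push -> stack = [(] (size 1)
  Action 2: shift '(' : push -> stack = [(, (] (size 2)
  Action 3: shift 'id' : push -> stack = [(, (, id] (size 3)
  Action 4: reduce by F -> id : pop 1, push F -> stack = [(, (, F] (size 3)
  Action 5: reduce by T -> F : pop 1, push T -> stack = [(, (, T] (size 3)
Final stack size: 3

3


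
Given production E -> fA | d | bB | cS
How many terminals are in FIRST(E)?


Production: E -> fA | d | bB | cS
Examining each alternative for leading terminals:
  E -> fA : first terminal = 'f'
  E -> d : first terminal = 'd'
  E -> bB : first terminal = 'b'
  E -> cS : first terminal = 'c'
FIRST(E) = {b, c, d, f}
Count: 4

4


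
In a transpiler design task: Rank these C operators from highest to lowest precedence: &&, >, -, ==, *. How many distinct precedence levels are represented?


Looking up precedence for each operator:
  && -> precedence 2
  > -> precedence 4
  - -> precedence 5
  == -> precedence 3
  * -> precedence 6
Sorted highest to lowest: *, -, >, ==, &&
Distinct precedence values: [6, 5, 4, 3, 2]
Number of distinct levels: 5

5


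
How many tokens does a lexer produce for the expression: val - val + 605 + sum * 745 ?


Scanning 'val - val + 605 + sum * 745'
Token 1: 'val' -> identifier
Token 2: '-' -> operator
Token 3: 'val' -> identifier
Token 4: '+' -> operator
Token 5: '605' -> integer_literal
Token 6: '+' -> operator
Token 7: 'sum' -> identifier
Token 8: '*' -> operator
Token 9: '745' -> integer_literal
Total tokens: 9

9


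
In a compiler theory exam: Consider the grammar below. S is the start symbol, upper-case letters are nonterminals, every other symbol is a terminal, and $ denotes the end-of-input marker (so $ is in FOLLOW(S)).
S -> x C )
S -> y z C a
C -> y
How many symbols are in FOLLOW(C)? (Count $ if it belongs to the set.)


S is the start symbol and does not occur in any rule body, so FOLLOW(S) = {$}.
Examining every occurrence of C in a rule body:
  S -> x C ) : C is followed by terminal ')' -> add ')'
  S -> y z C a : C is followed by terminal 'a' -> add 'a'
  C -> y : C does not occur in the body -> contributes nothing
FOLLOW(C) = {), a}
Count: 2

2


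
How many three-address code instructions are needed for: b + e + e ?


Expression: b + e + e
Generating three-address code (respecting * over +/- precedence):
  Instruction 1: t1 = b + e
  Instruction 2: t2 = t1 + e
Total instructions: 2

2


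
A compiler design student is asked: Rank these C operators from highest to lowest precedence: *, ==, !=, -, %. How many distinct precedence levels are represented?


Looking up precedence for each operator:
  * -> precedence 6
  == -> precedence 3
  != -> precedence 3
  - -> precedence 5
  % -> precedence 6
Sorted highest to lowest: *, %, -, ==, !=
Distinct precedence values: [6, 5, 3]
Number of distinct levels: 3

3


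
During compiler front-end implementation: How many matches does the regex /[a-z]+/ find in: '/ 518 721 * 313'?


Pattern: /[a-z]+/ (identifiers)
Input: '/ 518 721 * 313'
Scanning for matches:
Total matches: 0

0


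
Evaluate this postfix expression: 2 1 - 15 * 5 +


Processing tokens left to right:
Push 2, Push 1
Pop 2 and 1, compute 2 - 1 = 1, push 1
Push 15
Pop 1 and 15, compute 1 * 15 = 15, push 15
Push 5
Pop 15 and 5, compute 15 + 5 = 20, push 20
Stack result: 20

20


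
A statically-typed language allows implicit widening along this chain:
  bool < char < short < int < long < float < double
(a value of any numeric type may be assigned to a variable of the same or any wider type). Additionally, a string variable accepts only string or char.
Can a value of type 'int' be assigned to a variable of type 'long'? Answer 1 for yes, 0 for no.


Target variable type: long
Source value type: int
Numeric ranks: int=3, long=4
Widening allowed iff rank(source) <= rank(target): 3 <= 4? Yes
Result: 1

1


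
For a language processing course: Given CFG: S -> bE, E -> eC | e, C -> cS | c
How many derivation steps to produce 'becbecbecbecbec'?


Grammar: S -> bE, E -> eC | e, C -> cS | c
Deriving 'becbecbecbecbec':
Step 1: S -> bE => bE
Step 2: E -> eC => beC
Step 3: C -> cS => becS
Step 4: S -> bE => becbE
Step 5: E -> eC => becbeC
Step 6: C -> cS => becbecS
Step 7: S -> bE => becbecbE
Step 8: E -> eC => becbecbeC
Step 9: C -> cS => becbecbecS
Step 10: S -> bE => becbecbecbE
Step 11: E -> eC => becbecbecbeC
Step 12: C -> cS => becbecbecbecS
Step 13: S -> bE => becbecbecbecbE
Step 14: E -> eC => becbecbecbecbeC
Step 15: C -> c => becbecbecbecbec
Total derivation steps: 15

15


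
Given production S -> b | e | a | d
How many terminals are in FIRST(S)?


Production: S -> b | e | a | d
Examining each alternative for leading terminals:
  S -> b : first terminal = 'b'
  S -> e : first terminal = 'e'
  S -> a : first terminal = 'a'
  S -> d : first terminal = 'd'
FIRST(S) = {a, b, d, e}
Count: 4

4


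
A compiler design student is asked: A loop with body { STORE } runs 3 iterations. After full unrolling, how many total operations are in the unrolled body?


Loop body operations: STORE (1 op per iteration)
Unrolling 3 iterations:
  Iteration 1: STORE (1 ops)
  Iteration 2: STORE (1 ops)
  Iteration 3: STORE (1 ops)
Total: 3 iterations * 1 ops/iter = 3 operations

3


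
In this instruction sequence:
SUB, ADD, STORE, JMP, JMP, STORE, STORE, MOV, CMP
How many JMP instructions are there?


Scanning instruction sequence for JMP:
  Position 1: SUB
  Position 2: ADD
  Position 3: STORE
  Position 4: JMP <- MATCH
  Position 5: JMP <- MATCH
  Position 6: STORE
  Position 7: STORE
  Position 8: MOV
  Position 9: CMP
Matches at positions: [4, 5]
Total JMP count: 2

2


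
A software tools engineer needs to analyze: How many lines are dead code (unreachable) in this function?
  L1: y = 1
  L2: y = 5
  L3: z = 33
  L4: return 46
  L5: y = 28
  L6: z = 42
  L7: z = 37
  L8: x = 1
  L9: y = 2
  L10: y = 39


Analyzing control flow:
  L1: reachable (before return)
  L2: reachable (before return)
  L3: reachable (before return)
  L4: reachable (return statement)
  L5: DEAD (after return at L4)
  L6: DEAD (after return at L4)
  L7: DEAD (after return at L4)
  L8: DEAD (after return at L4)
  L9: DEAD (after return at L4)
  L10: DEAD (after return at L4)
Return at L4, total lines = 10
Dead lines: L5 through L10
Count: 6

6


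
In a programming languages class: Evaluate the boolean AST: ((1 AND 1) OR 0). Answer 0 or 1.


Step 1: Evaluate inner node
  1 AND 1 = 1
Step 2: Evaluate root node
  1 OR 0 = 1

1


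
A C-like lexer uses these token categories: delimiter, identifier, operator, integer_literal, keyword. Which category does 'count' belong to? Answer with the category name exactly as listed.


Token: 'count'
Checking categories:
  identifier: YES
  integer_literal: no
  operator: no
  keyword: no
  delimiter: no
Category: identifier

identifier


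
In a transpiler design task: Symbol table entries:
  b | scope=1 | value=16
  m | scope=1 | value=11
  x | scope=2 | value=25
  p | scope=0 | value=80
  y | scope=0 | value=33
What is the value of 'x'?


Searching symbol table for 'x':
  b | scope=1 | value=16
  m | scope=1 | value=11
  x | scope=2 | value=25 <- MATCH
  p | scope=0 | value=80
  y | scope=0 | value=33
Found 'x' at scope 2 with value 25

25


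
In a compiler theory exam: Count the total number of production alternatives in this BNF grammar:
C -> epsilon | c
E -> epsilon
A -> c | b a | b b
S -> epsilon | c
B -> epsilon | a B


Counting alternatives per rule:
  C: 2 alternative(s)
  E: 1 alternative(s)
  A: 3 alternative(s)
  S: 2 alternative(s)
  B: 2 alternative(s)
Sum: 2 + 1 + 3 + 2 + 2 = 10

10


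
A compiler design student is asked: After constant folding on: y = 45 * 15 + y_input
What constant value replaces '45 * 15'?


Identifying constant sub-expression:
  Original: y = 45 * 15 + y_input
  45 and 15 are both compile-time constants
  Evaluating: 45 * 15 = 675
  After folding: y = 675 + y_input

675


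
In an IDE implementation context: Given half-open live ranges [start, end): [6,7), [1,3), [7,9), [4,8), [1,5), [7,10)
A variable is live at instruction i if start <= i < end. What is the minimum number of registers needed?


Live ranges:
  Var0: [6, 7)
  Var1: [1, 3)
  Var2: [7, 9)
  Var3: [4, 8)
  Var4: [1, 5)
  Var5: [7, 10)
Sweep-line events (position, delta, active):
  pos=1 start -> active=1
  pos=1 start -> active=2
  pos=3 end -> active=1
  pos=4 start -> active=2
  pos=5 end -> active=1
  pos=6 start -> active=2
  pos=7 end -> active=1
  pos=7 start -> active=2
  pos=7 start -> active=3
  pos=8 end -> active=2
  pos=9 end -> active=1
  pos=10 end -> active=0
Maximum simultaneous active: 3
Minimum registers needed: 3

3


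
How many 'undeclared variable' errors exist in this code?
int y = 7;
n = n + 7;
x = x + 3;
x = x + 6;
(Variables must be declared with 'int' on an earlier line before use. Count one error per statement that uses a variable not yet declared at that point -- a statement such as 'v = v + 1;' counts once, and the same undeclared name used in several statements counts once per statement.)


Scanning code line by line:
  Line 1: declare 'y' -> declared = ['y']
  Line 2: use 'n' -> ERROR (undeclared)
  Line 3: use 'x' -> ERROR (undeclared)
  Line 4: use 'x' -> ERROR (undeclared)
Total undeclared variable errors: 3

3


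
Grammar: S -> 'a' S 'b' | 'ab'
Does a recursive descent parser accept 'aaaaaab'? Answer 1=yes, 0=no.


Grammar accepts strings of the form a^n b^n (n >= 1)
Word: 'aaaaaab'
Counting: 6 a's and 1 b's
Check: 6 == 1? No
Mismatch: a-count != b-count
Rejected

0


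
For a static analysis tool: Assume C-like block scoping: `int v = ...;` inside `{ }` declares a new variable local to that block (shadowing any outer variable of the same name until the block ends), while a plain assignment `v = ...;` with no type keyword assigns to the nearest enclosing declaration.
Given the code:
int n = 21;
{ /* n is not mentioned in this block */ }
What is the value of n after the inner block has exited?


Analyzing scoping rules:
Outer scope: declares n = 21
Inner block: n is neither redeclared nor assigned -> unchanged
After the block -> 21
Result: 21

21


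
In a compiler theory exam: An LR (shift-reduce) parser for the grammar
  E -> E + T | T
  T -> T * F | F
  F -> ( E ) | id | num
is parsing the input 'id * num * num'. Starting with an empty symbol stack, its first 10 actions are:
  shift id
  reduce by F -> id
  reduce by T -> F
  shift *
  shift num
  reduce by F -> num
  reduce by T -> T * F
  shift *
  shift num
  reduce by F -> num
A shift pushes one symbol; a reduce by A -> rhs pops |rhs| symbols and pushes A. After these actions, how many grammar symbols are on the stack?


Tracking the symbol stack through each action:
  Action 1: shift 'id' : push -> stack = [id] (size 1)
  Action 2: reduce by F -> id : pop 1, push F -> stack = [F] (size 1)
  Action 3: reduce by T -> F : pop 1, push T -> stack = [T] (size 1)
  Action 4: shift '*' : push -> stack = [T, *] (size 2)
  Action 5: shift 'num' : push -> stack = [T, *, num] (size 3)
  Action 6: reduce by F -> num : pop 1, push F -> stack = [T, *, F] (size 3)
  Action 7: reduce by T -> T * F : pop 3, push T -> stack = [T] (size 1)
  Action 8: shift '*' : push -> stack = [T, *] (size 2)
  Action 9: shift 'num' : push -> stack = [T, *, num] (size 3)
  Action 10: reduce by F -> num : pop 1, push F -> stack = [T, *, F] (size 3)
Final stack size: 3

3


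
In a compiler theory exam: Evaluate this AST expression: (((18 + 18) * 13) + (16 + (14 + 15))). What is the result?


Expression: (((18 + 18) * 13) + (16 + (14 + 15)))
Evaluating step by step:
  18 + 18 = 36
  36 * 13 = 468
  14 + 15 = 29
  16 + 29 = 45
  468 + 45 = 513
Result: 513

513


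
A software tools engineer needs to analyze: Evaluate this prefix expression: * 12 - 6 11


Parsing prefix expression: * 12 - 6 11
Step 1: Innermost operation '- 6 11'
  6 - 11 = -5
Step 2: Outer operation '* 12 [-5]'
  12 * -5 = -60

-60


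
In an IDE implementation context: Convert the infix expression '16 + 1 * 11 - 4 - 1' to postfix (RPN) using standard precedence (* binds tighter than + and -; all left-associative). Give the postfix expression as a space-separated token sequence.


Applying the shunting-yard algorithm:
  Operand 16 -> output
  Push '+' onto operator stack -> op-stack: [+]
  Operand 1 -> output
  Push '*' onto operator stack -> op-stack: [+, *]
  Operand 11 -> output
  See '-' (prec 1); top '*' (prec 2) >= it -> pop '*' to output
  See '-' (prec 1); top '+' (prec 1) >= it -> pop '+' to output
  Push '-' onto operator stack -> op-stack: [-]
  Operand 4 -> output
  See '-' (prec 1); top '-' (prec 1) >= it -> pop '-' to output
  Push '-' onto operator stack -> op-stack: [-]
  Operand 1 -> output
  End of input: pop '-' to output
Postfix result: 16 1 11 * + 4 - 1 -

16 1 11 * + 4 - 1 -


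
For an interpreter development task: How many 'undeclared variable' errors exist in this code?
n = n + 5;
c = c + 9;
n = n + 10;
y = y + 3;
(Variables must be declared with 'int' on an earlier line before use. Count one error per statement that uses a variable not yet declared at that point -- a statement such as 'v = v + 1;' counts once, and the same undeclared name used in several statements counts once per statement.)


Scanning code line by line:
  Line 1: use 'n' -> ERROR (undeclared)
  Line 2: use 'c' -> ERROR (undeclared)
  Line 3: use 'n' -> ERROR (undeclared)
  Line 4: use 'y' -> ERROR (undeclared)
Total undeclared variable errors: 4

4


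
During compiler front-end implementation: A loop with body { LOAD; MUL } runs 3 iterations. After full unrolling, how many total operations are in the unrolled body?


Loop body operations: LOAD, MUL (2 ops per iteration)
Unrolling 3 iterations:
  Iteration 1: LOAD, MUL (2 ops)
  Iteration 2: LOAD, MUL (2 ops)
  Iteration 3: LOAD, MUL (2 ops)
Total: 3 iterations * 2 ops/iter = 6 operations

6


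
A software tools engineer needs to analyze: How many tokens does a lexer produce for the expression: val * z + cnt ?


Scanning 'val * z + cnt'
Token 1: 'val' -> identifier
Token 2: '*' -> operator
Token 3: 'z' -> identifier
Token 4: '+' -> operator
Token 5: 'cnt' -> identifier
Total tokens: 5

5


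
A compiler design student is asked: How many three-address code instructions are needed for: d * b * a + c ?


Expression: d * b * a + c
Generating three-address code (respecting * over +/- precedence):
  Instruction 1: t1 = d * b
  Instruction 2: t2 = t1 * a
  Instruction 3: t3 = t2 + c
Total instructions: 3

3


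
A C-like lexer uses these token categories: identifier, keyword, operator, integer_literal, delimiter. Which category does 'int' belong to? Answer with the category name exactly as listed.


Token: 'int'
Checking categories:
  identifier: no
  integer_literal: no
  operator: no
  keyword: YES
  delimiter: no
Category: keyword

keyword


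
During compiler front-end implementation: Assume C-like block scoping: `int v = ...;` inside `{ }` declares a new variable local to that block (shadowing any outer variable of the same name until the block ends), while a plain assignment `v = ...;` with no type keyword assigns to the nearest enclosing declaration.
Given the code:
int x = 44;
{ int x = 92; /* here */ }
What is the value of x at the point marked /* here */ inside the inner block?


Analyzing scoping rules:
Outer scope: declares x = 44
Inner block: 'int x = 92;' declares a NEW x that shadows the outer one
Inside the block the inner declaration is in scope -> 92
Result: 92

92


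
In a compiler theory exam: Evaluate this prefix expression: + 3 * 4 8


Parsing prefix expression: + 3 * 4 8
Step 1: Innermost operation '* 4 8'
  4 * 8 = 32
Step 2: Outer operation '+ 3 [32]'
  3 + 32 = 35

35


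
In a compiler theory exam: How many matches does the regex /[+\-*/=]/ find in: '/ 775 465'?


Pattern: /[+\-*/=]/ (operators)
Input: '/ 775 465'
Scanning for matches:
  Match 1: '/'
Total matches: 1

1


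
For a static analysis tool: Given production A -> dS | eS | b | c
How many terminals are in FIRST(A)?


Production: A -> dS | eS | b | c
Examining each alternative for leading terminals:
  A -> dS : first terminal = 'd'
  A -> eS : first terminal = 'e'
  A -> b : first terminal = 'b'
  A -> c : first terminal = 'c'
FIRST(A) = {b, c, d, e}
Count: 4

4


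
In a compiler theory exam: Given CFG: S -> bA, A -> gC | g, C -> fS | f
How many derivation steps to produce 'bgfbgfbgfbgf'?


Grammar: S -> bA, A -> gC | g, C -> fS | f
Deriving 'bgfbgfbgfbgf':
Step 1: S -> bA => bA
Step 2: A -> gC => bgC
Step 3: C -> fS => bgfS
Step 4: S -> bA => bgfbA
Step 5: A -> gC => bgfbgC
Step 6: C -> fS => bgfbgfS
Step 7: S -> bA => bgfbgfbA
Step 8: A -> gC => bgfbgfbgC
Step 9: C -> fS => bgfbgfbgfS
Step 10: S -> bA => bgfbgfbgfbA
Step 11: A -> gC => bgfbgfbgfbgC
Step 12: C -> f => bgfbgfbgfbgf
Total derivation steps: 12

12


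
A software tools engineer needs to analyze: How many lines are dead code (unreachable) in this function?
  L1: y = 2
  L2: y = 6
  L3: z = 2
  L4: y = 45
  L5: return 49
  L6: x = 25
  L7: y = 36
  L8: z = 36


Analyzing control flow:
  L1: reachable (before return)
  L2: reachable (before return)
  L3: reachable (before return)
  L4: reachable (before return)
  L5: reachable (return statement)
  L6: DEAD (after return at L5)
  L7: DEAD (after return at L5)
  L8: DEAD (after return at L5)
Return at L5, total lines = 8
Dead lines: L6 through L8
Count: 3

3


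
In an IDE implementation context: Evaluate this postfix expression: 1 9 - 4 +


Processing tokens left to right:
Push 1, Push 9
Pop 1 and 9, compute 1 - 9 = -8, push -8
Push 4
Pop -8 and 4, compute -8 + 4 = -4, push -4
Stack result: -4

-4


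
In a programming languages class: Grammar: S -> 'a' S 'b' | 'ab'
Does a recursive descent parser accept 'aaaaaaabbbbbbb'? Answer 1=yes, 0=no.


Grammar accepts strings of the form a^n b^n (n >= 1)
Word: 'aaaaaaabbbbbbb'
Counting: 7 a's and 7 b's
Check: 7 == 7? Yes
Derivation (S -> aSb applied 6 time(s), then S -> ab): S => aSb => aaSbb => aaaSbbb => aaaaSbbbb => aaaaaSbbbbb => aaaaaaSbbbbbb => aaaaaaabbbbbbb
Accepted

1


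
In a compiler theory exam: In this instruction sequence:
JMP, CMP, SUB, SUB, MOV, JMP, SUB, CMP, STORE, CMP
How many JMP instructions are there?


Scanning instruction sequence for JMP:
  Position 1: JMP <- MATCH
  Position 2: CMP
  Position 3: SUB
  Position 4: SUB
  Position 5: MOV
  Position 6: JMP <- MATCH
  Position 7: SUB
  Position 8: CMP
  Position 9: STORE
  Position 10: CMP
Matches at positions: [1, 6]
Total JMP count: 2

2


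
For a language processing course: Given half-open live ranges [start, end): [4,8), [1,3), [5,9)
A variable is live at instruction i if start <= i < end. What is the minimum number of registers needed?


Live ranges:
  Var0: [4, 8)
  Var1: [1, 3)
  Var2: [5, 9)
Sweep-line events (position, delta, active):
  pos=1 start -> active=1
  pos=3 end -> active=0
  pos=4 start -> active=1
  pos=5 start -> active=2
  pos=8 end -> active=1
  pos=9 end -> active=0
Maximum simultaneous active: 2
Minimum registers needed: 2

2


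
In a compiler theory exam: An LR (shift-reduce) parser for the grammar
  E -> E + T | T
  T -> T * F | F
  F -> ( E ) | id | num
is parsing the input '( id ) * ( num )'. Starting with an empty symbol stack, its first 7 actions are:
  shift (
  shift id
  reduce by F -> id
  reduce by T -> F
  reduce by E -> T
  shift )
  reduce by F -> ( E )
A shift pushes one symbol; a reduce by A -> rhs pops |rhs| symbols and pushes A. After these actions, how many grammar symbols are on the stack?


Tracking the symbol stack through each action:
  Action 1: shift '(' : push -> stack = [(] (size 1)
  Action 2: shift 'id' : push -> stack = [(, id] (size 2)
  Action 3: reduce by F -> id : pop 1, push F -> stack = [(, F] (size 2)
  Action 4: reduce by T -> F : pop 1, push T -> stack = [(, T] (size 2)
  Action 5: reduce by E -> T : pop 1, push E -> stack = [(, E] (size 2)
  Action 6: shift ')' : push -> stack = [(, E, )] (size 3)
  Action 7: reduce by F -> ( E ) : pop 3, push F -> stack = [F] (size 1)
Final stack size: 1

1


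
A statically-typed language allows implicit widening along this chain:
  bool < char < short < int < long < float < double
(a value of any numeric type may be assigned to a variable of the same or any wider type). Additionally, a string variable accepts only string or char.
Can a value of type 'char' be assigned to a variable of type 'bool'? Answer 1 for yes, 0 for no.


Target variable type: bool
Source value type: char
Numeric ranks: char=1, bool=0
Widening allowed iff rank(source) <= rank(target): 1 <= 0? No
Result: 0

0


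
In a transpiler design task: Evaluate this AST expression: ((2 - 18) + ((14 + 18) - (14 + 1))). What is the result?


Expression: ((2 - 18) + ((14 + 18) - (14 + 1)))
Evaluating step by step:
  2 - 18 = -16
  14 + 18 = 32
  14 + 1 = 15
  32 - 15 = 17
  -16 + 17 = 1
Result: 1

1


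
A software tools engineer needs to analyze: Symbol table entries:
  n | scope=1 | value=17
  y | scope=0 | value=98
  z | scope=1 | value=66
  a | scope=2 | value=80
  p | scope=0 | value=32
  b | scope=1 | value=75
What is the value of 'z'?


Searching symbol table for 'z':
  n | scope=1 | value=17
  y | scope=0 | value=98
  z | scope=1 | value=66 <- MATCH
  a | scope=2 | value=80
  p | scope=0 | value=32
  b | scope=1 | value=75
Found 'z' at scope 1 with value 66

66


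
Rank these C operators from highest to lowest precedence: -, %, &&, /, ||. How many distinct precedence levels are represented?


Looking up precedence for each operator:
  - -> precedence 5
  % -> precedence 6
  && -> precedence 2
  / -> precedence 6
  || -> precedence 1
Sorted highest to lowest: %, /, -, &&, ||
Distinct precedence values: [6, 5, 2, 1]
Number of distinct levels: 4

4


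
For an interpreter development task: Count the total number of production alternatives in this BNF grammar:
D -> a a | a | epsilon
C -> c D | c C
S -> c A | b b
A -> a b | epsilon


Counting alternatives per rule:
  D: 3 alternative(s)
  C: 2 alternative(s)
  S: 2 alternative(s)
  A: 2 alternative(s)
Sum: 3 + 2 + 2 + 2 = 9

9


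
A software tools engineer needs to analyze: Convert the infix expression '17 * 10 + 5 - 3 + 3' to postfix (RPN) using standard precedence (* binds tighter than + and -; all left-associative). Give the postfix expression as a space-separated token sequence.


Applying the shunting-yard algorithm:
  Operand 17 -> output
  Push '*' onto operator stack -> op-stack: [*]
  Operand 10 -> output
  See '+' (prec 1); top '*' (prec 2) >= it -> pop '*' to output
  Push '+' onto operator stack -> op-stack: [+]
  Operand 5 -> output
  See '-' (prec 1); top '+' (prec 1) >= it -> pop '+' to output
  Push '-' onto operator stack -> op-stack: [-]
  Operand 3 -> output
  See '+' (prec 1); top '-' (prec 1) >= it -> pop '-' to output
  Push '+' onto operator stack -> op-stack: [+]
  Operand 3 -> output
  End of input: pop '+' to output
Postfix result: 17 10 * 5 + 3 - 3 +

17 10 * 5 + 3 - 3 +


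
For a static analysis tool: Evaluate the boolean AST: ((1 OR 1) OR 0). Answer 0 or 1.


Step 1: Evaluate inner node
  1 OR 1 = 1
Step 2: Evaluate root node
  1 OR 0 = 1

1


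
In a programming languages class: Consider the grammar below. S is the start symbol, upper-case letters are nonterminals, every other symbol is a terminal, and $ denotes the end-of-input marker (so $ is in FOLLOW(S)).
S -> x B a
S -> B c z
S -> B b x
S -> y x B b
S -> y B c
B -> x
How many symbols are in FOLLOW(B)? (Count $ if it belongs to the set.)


S is the start symbol and does not occur in any rule body, so FOLLOW(S) = {$}.
Examining every occurrence of B in a rule body:
  S -> x B a : B is followed by terminal 'a' -> add 'a'
  S -> B c z : B is followed by terminal 'c' -> add 'c'
  S -> B b x : B is followed by terminal 'b' -> add 'b'
  S -> y x B b : B is followed by terminal 'b' -> add 'b' (already in the set)
  S -> y B c : B is followed by terminal 'c' -> add 'c' (already in the set)
  B -> x : B does not occur in the body -> contributes nothing
FOLLOW(B) = {a, b, c}
Count: 3

3


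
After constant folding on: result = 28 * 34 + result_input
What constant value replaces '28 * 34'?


Identifying constant sub-expression:
  Original: result = 28 * 34 + result_input
  28 and 34 are both compile-time constants
  Evaluating: 28 * 34 = 952
  After folding: result = 952 + result_input

952


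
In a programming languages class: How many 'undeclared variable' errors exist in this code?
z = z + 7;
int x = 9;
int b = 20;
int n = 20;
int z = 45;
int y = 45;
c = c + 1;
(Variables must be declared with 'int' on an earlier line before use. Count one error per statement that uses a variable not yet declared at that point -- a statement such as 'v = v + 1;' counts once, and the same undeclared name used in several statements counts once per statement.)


Scanning code line by line:
  Line 1: use 'z' -> ERROR (undeclared)
  Line 2: declare 'x' -> declared = ['x']
  Line 3: declare 'b' -> declared = ['b', 'x']
  Line 4: declare 'n' -> declared = ['b', 'n', 'x']
  Line 5: declare 'z' -> declared = ['b', 'n', 'x', 'z']
  Line 6: declare 'y' -> declared = ['b', 'n', 'x', 'y', 'z']
  Line 7: use 'c' -> ERROR (undeclared)
Total undeclared variable errors: 2

2


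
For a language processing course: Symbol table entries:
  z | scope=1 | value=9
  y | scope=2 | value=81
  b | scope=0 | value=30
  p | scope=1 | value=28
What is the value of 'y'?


Searching symbol table for 'y':
  z | scope=1 | value=9
  y | scope=2 | value=81 <- MATCH
  b | scope=0 | value=30
  p | scope=1 | value=28
Found 'y' at scope 2 with value 81

81


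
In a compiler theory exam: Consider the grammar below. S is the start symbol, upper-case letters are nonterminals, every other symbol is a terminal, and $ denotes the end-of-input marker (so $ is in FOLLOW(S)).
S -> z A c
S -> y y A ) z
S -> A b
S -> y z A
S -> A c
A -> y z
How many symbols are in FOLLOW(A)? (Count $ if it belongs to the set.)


S is the start symbol and does not occur in any rule body, so FOLLOW(S) = {$}.
Examining every occurrence of A in a rule body:
  S -> z A c : A is followed by terminal 'c' -> add 'c'
  S -> y y A ) z : A is followed by terminal ')' -> add ')'
  S -> A b : A is followed by terminal 'b' -> add 'b'
  S -> y z A : A is at the right end -> add FOLLOW(S) = {$}
  S -> A c : A is followed by terminal 'c' -> add 'c' (already in the set)
  A -> y z : A does not occur in the body -> contributes nothing
FOLLOW(A) = {), b, c, $}
Count: 4

4


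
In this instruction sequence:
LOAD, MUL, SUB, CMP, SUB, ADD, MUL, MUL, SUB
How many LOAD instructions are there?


Scanning instruction sequence for LOAD:
  Position 1: LOAD <- MATCH
  Position 2: MUL
  Position 3: SUB
  Position 4: CMP
  Position 5: SUB
  Position 6: ADD
  Position 7: MUL
  Position 8: MUL
  Position 9: SUB
Matches at positions: [1]
Total LOAD count: 1

1


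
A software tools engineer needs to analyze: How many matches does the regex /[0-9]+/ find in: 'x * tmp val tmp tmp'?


Pattern: /[0-9]+/ (int literals)
Input: 'x * tmp val tmp tmp'
Scanning for matches:
Total matches: 0

0


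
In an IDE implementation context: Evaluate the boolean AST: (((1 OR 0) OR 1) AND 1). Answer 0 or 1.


Step 1: Evaluate inner node
  1 OR 0 = 1
Step 2: Evaluate next node
  1 OR 1 = 1
Step 3: Evaluate root node
  1 AND 1 = 1

1


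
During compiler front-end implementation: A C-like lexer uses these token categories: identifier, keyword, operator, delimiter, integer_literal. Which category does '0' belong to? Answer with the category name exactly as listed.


Token: '0'
Checking categories:
  identifier: no
  integer_literal: YES
  operator: no
  keyword: no
  delimiter: no
Category: integer_literal

integer_literal


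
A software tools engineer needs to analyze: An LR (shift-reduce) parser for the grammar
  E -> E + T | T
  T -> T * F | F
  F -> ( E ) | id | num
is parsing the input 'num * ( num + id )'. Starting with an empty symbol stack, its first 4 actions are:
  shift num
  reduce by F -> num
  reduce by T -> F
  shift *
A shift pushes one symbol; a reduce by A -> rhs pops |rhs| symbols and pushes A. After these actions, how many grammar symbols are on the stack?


Tracking the symbol stack through each action:
  Action 1: shift 'num' : push -> stack = [num] (size 1)
  Action 2: reduce by F -> num : pop 1, push F -> stack = [F] (size 1)
  Action 3: reduce by T -> F : pop 1, push T -> stack = [T] (size 1)
  Action 4: shift '*' : push -> stack = [T, *] (size 2)
Final stack size: 2

2


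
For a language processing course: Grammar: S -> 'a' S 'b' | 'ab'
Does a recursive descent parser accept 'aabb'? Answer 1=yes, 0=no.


Grammar accepts strings of the form a^n b^n (n >= 1)
Word: 'aabb'
Counting: 2 a's and 2 b's
Check: 2 == 2? Yes
Derivation (S -> aSb applied 1 time(s), then S -> ab): S => aSb => aabb
Accepted

1


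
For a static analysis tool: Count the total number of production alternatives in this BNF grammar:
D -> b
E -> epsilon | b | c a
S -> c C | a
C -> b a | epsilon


Counting alternatives per rule:
  D: 1 alternative(s)
  E: 3 alternative(s)
  S: 2 alternative(s)
  C: 2 alternative(s)
Sum: 1 + 3 + 2 + 2 = 8

8


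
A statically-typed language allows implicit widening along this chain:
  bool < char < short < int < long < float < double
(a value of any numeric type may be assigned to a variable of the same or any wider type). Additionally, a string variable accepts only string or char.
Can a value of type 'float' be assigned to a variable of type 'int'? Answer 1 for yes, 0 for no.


Target variable type: int
Source value type: float
Numeric ranks: float=5, int=3
Widening allowed iff rank(source) <= rank(target): 5 <= 3? No
Result: 0

0


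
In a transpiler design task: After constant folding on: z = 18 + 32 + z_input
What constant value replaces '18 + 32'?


Identifying constant sub-expression:
  Original: z = 18 + 32 + z_input
  18 and 32 are both compile-time constants
  Evaluating: 18 + 32 = 50
  After folding: z = 50 + z_input

50


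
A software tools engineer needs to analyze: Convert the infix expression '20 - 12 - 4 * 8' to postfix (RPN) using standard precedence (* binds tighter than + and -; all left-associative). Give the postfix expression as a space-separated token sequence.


Applying the shunting-yard algorithm:
  Operand 20 -> output
  Push '-' onto operator stack -> op-stack: [-]
  Operand 12 -> output
  See '-' (prec 1); top '-' (prec 1) >= it -> pop '-' to output
  Push '-' onto operator stack -> op-stack: [-]
  Operand 4 -> output
  Push '*' onto operator stack -> op-stack: [-, *]
  Operand 8 -> output
  End of input: pop '*' to output
  End of input: pop '-' to output
Postfix result: 20 12 - 4 8 * -

20 12 - 4 8 * -


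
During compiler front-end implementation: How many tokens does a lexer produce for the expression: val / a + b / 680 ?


Scanning 'val / a + b / 680'
Token 1: 'val' -> identifier
Token 2: '/' -> operator
Token 3: 'a' -> identifier
Token 4: '+' -> operator
Token 5: 'b' -> identifier
Token 6: '/' -> operator
Token 7: '680' -> integer_literal
Total tokens: 7

7


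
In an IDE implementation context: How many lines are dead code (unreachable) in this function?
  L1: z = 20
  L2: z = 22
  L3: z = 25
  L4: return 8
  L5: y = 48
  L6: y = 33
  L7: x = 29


Analyzing control flow:
  L1: reachable (before return)
  L2: reachable (before return)
  L3: reachable (before return)
  L4: reachable (return statement)
  L5: DEAD (after return at L4)
  L6: DEAD (after return at L4)
  L7: DEAD (after return at L4)
Return at L4, total lines = 7
Dead lines: L5 through L7
Count: 3

3


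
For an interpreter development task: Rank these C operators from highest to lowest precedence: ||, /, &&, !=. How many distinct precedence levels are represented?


Looking up precedence for each operator:
  || -> precedence 1
  / -> precedence 6
  && -> precedence 2
  != -> precedence 3
Sorted highest to lowest: /, !=, &&, ||
Distinct precedence values: [6, 3, 2, 1]
Number of distinct levels: 4

4


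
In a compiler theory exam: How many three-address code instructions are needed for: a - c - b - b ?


Expression: a - c - b - b
Generating three-address code (respecting * over +/- precedence):
  Instruction 1: t1 = a - c
  Instruction 2: t2 = t1 - b
  Instruction 3: t3 = t2 - b
Total instructions: 3

3


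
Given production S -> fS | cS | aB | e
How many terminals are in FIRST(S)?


Production: S -> fS | cS | aB | e
Examining each alternative for leading terminals:
  S -> fS : first terminal = 'f'
  S -> cS : first terminal = 'c'
  S -> aB : first terminal = 'a'
  S -> e : first terminal = 'e'
FIRST(S) = {a, c, e, f}
Count: 4

4


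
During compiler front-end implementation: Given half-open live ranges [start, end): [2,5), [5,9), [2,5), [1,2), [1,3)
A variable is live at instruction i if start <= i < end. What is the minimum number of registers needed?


Live ranges:
  Var0: [2, 5)
  Var1: [5, 9)
  Var2: [2, 5)
  Var3: [1, 2)
  Var4: [1, 3)
Sweep-line events (position, delta, active):
  pos=1 start -> active=1
  pos=1 start -> active=2
  pos=2 end -> active=1
  pos=2 start -> active=2
  pos=2 start -> active=3
  pos=3 end -> active=2
  pos=5 end -> active=1
  pos=5 end -> active=0
  pos=5 start -> active=1
  pos=9 end -> active=0
Maximum simultaneous active: 3
Minimum registers needed: 3

3
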